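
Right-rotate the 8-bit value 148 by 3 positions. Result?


Rotate 0b10010100 right by 3 (8-bit) = 0b10010010 = 146

146


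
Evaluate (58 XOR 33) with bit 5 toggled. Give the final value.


Step 1: 58 ^ 33 = 27
Step 2: 27 ^ (1 << 5) = 27 ^ 32 = 59

59


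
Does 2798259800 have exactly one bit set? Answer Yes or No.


0b10100110110010100000111001011000. Multiple bits set => No

No


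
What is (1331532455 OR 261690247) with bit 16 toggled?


Step 1: 1331532455 | 261690247 = 1339921319
Step 2: 1339921319 ^ (1 << 16) = 1339921319 ^ 65536 = 1339855783

1339855783


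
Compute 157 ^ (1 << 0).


157 ^ (1 << 0) = 157 ^ 1 = 156

156


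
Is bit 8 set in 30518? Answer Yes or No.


0b111011100110110, bit 8 = 1. Yes

Yes


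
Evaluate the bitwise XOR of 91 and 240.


0b1011011 ^ 0b11110000 = 0b10101011 = 171

171


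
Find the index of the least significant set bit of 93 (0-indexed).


0b1011101. Lowest set bit at position 0

0


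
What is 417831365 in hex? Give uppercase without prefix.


417831365 = 18E799C5 hex

18E799C5


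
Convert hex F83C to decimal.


F83C hex = 63548 decimal

63548


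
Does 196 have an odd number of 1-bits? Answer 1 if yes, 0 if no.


0b11000100 has 3 ones => parity 1

1


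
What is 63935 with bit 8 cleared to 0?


63935 & ~(1 << 8) = 63679

63679


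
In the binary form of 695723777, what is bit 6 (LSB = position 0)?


0b101001011101111110011100000001, position 6 = 0

0


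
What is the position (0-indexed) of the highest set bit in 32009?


0b111110100001001. Highest set bit at position 14

14


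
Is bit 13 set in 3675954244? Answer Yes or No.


0b11011011000110101001110001000100, bit 13 = 0. No

No


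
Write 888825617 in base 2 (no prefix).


888825617 = 110100111110100110011100010001 in binary

110100111110100110011100010001


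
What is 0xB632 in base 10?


B632 hex = 46642 decimal

46642


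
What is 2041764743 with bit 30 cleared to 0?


2041764743 & ~(1 << 30) = 968022919

968022919


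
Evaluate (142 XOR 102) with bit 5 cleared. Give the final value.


Step 1: 142 ^ 102 = 232
Step 2: 232 & ~(1 << 5) = 200

200


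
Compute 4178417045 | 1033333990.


0b11111001000011011001010110010101 | 0b111101100101110110110011100110 = 0b11111101100111111111110111110111 = 4255120887

4255120887


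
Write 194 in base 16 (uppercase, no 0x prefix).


194 = C2 hex

C2


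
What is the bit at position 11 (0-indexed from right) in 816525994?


0b110000101010110011001010101010, position 11 = 0

0


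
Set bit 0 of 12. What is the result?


12 | (1 << 0) = 12 | 1 = 13

13


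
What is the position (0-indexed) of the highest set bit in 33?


0b100001. Highest set bit at position 5

5


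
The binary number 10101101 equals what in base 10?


10101101 in decimal = 173

173


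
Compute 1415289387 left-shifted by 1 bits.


0b1010100010110111001101000101011 << 1 = 0b10101000101101110011010001010110 = 2830578774

2830578774


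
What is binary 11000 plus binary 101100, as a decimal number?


11000 + 101100 = 1000100 = 68

68


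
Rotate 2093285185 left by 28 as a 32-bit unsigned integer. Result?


Rotate 0b1111100110001001111111101000001 left by 28 (32-bit) = 0b10111110011000100111111110100 = 399265780

399265780


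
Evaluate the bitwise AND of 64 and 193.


0b1000000 & 0b11000001 = 0b1000000 = 64

64


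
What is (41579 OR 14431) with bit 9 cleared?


Step 1: 41579 | 14431 = 47743
Step 2: 47743 & ~(1 << 9) = 47231

47231


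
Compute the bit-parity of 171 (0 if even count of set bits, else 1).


0b10101011 has 5 ones => parity 1

1


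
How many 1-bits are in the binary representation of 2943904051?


0b10101111011110000110100100110011 has 18 set bits

18


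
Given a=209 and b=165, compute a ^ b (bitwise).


209 ^ 165 = 116

116


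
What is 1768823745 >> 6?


0b1101001011011100001101111000001 >> 6 = 0b1101001011011100001101111 = 27637871

27637871


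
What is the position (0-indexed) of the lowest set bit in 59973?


0b1110101001000101. Lowest set bit at position 0

0


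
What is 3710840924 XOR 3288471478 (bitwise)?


0b11011101001011101111000001011100 ^ 0b11000100000000100001011110110110 = 0b11001001011001110011111101010 = 422373354

422373354


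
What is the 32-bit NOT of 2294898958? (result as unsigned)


~0b10001000110010010110000100001110 = 0b1110111001101101001111011110001 = 2000068337 (32-bit unsigned)

2000068337


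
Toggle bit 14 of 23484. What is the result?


23484 ^ (1 << 14) = 23484 ^ 16384 = 7100

7100


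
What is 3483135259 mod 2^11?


3483135259 & 2047 = 1307

1307


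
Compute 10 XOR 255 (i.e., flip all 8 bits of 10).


10 ^ 255 = 245

245


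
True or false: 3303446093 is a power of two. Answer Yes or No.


0b11000100111001101001011001001101. Multiple bits set => No

No


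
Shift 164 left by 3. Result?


0b10100100 << 3 = 0b10100100000 = 1312

1312


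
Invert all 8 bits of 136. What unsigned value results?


136 ^ 255 = 119

119


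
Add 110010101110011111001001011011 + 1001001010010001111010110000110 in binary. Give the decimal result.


110010101110011111001001011011 + 1001001010010001111010110000110 = 1111100000000101110011111100001 = 2080565217

2080565217


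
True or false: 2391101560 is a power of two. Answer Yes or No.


0b10001110100001010101000001111000. Multiple bits set => No

No


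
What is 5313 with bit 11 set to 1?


5313 | (1 << 11) = 5313 | 2048 = 7361

7361


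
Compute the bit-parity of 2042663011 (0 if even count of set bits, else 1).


0b1111001110000001001000001100011 has 13 ones => parity 1

1


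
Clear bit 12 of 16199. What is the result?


16199 & ~(1 << 12) = 12103

12103


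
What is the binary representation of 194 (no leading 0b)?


194 = 11000010 in binary

11000010


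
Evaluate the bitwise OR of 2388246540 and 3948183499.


0b10001110010110011100000000001100 | 0b11101011010101000111111111001011 = 0b11101111010111011111111111001111 = 4015914959

4015914959


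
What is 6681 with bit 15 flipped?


6681 ^ (1 << 15) = 6681 ^ 32768 = 39449

39449


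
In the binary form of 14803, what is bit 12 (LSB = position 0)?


0b11100111010011, position 12 = 1

1


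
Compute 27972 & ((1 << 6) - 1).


27972 & 63 = 4

4


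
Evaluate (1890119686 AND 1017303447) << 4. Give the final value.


Step 1: 1890119686 & 1017303447 = 815845382
Step 2: 815845382 << 4 = 13053526112

13053526112


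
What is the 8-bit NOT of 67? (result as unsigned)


~0b1000011 = 0b10111100 = 188 (8-bit unsigned)

188


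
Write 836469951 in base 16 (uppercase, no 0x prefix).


836469951 = 31DB84BF hex

31DB84BF


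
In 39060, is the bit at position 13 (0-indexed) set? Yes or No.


0b1001100010010100, bit 13 = 0. No

No


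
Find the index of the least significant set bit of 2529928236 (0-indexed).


0b10010110110010111010010000101100. Lowest set bit at position 2

2


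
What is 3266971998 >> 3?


0b11000010101110100000100101011110 >> 3 = 0b11000010101110100000100101011 = 408371499

408371499


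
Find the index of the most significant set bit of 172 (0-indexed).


0b10101100. Highest set bit at position 7

7


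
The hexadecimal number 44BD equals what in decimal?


44BD hex = 17597 decimal

17597


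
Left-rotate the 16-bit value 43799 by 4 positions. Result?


Rotate 0b1010101100010111 left by 4 (16-bit) = 0b1011000101111010 = 45434

45434


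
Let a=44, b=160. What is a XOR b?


44 ^ 160 = 140

140


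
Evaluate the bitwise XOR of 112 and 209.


0b1110000 ^ 0b11010001 = 0b10100001 = 161

161


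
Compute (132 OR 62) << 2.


Step 1: 132 | 62 = 190
Step 2: 190 << 2 = 760

760


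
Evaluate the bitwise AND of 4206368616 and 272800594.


0b11111010101110000001011101101000 & 0b10000010000101001101101010010 = 0b10000000000000001001101000000 = 268440384

268440384


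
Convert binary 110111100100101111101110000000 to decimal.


110111100100101111101110000000 in decimal = 932379520

932379520


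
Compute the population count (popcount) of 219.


0b11011011 has 6 set bits

6


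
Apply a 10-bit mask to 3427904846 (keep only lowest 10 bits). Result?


3427904846 & 1023 = 334

334


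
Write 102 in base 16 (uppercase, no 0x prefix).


102 = 66 hex

66


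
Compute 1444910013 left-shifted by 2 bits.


0b1010110000111111001001110111101 << 2 = 0b101011000011111100100111011110100 = 5779640052

5779640052


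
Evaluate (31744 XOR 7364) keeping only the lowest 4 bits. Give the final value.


Step 1: 31744 ^ 7364 = 24772
Step 2: 24772 & 15 = 4

4


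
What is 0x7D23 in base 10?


7D23 hex = 32035 decimal

32035


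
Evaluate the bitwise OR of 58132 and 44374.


0b1110001100010100 | 0b1010110101010110 = 0b1110111101010110 = 61270

61270


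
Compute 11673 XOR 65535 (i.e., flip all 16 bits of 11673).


11673 ^ 65535 = 53862

53862


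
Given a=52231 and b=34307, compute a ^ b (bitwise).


52231 ^ 34307 = 18948

18948


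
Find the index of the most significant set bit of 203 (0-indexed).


0b11001011. Highest set bit at position 7

7


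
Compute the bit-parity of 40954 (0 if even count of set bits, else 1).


0b1001111111111010 has 12 ones => parity 0

0


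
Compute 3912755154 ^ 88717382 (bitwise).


0b11101001001101111110011111010010 ^ 0b101010010011011100001000110 = 0b11101100011111100101111110010100 = 3967704980

3967704980


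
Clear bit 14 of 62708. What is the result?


62708 & ~(1 << 14) = 46324

46324


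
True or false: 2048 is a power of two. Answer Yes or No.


0b100000000000. Only one bit set => Yes

Yes


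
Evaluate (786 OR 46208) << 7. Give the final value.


Step 1: 786 | 46208 = 46994
Step 2: 46994 << 7 = 6015232

6015232


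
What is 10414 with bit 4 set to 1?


10414 | (1 << 4) = 10414 | 16 = 10430

10430


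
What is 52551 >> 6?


0b1100110101000111 >> 6 = 0b1100110101 = 821

821


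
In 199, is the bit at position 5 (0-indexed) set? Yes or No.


0b11000111, bit 5 = 0. No

No


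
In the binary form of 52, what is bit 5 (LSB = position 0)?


0b110100, position 5 = 1

1


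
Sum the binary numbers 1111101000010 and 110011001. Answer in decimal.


1111101000010 + 110011001 = 10000011011011 = 8411

8411


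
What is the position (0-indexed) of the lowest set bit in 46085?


0b1011010000000101. Lowest set bit at position 0

0


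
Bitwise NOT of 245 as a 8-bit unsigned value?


~0b11110101 = 0b1010 = 10 (8-bit unsigned)

10


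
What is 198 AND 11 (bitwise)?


0b11000110 & 0b1011 = 0b10 = 2

2


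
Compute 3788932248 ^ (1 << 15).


3788932248 ^ (1 << 15) = 3788932248 ^ 32768 = 3788899480

3788899480


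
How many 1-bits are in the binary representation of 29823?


0b111010001111111 has 11 set bits

11


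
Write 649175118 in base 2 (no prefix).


649175118 = 100110101100011010000001001110 in binary

100110101100011010000001001110


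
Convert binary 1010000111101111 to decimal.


1010000111101111 in decimal = 41455

41455


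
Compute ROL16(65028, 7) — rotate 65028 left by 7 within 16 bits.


Rotate 0b1111111000000100 left by 7 (16-bit) = 0b1001111111 = 639

639


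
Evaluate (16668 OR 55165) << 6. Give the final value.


Step 1: 16668 | 55165 = 55165
Step 2: 55165 << 6 = 3530560

3530560


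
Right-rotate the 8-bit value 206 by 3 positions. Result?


Rotate 0b11001110 right by 3 (8-bit) = 0b11011001 = 217

217


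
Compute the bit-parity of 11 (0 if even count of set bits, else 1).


0b1011 has 3 ones => parity 1

1


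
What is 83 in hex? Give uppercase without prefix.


83 = 53 hex

53


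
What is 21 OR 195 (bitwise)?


0b10101 | 0b11000011 = 0b11010111 = 215

215


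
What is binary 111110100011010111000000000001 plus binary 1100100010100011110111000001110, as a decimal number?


111110100011010111000000000001 + 1100100010100011110111000001110 = 10100010110111110101111000001111 = 2732547599

2732547599


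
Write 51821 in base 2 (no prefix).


51821 = 1100101001101101 in binary

1100101001101101


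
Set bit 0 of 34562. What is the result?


34562 | (1 << 0) = 34562 | 1 = 34563

34563


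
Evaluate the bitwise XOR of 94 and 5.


0b1011110 ^ 0b101 = 0b1011011 = 91

91


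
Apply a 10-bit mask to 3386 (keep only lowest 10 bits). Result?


3386 & 1023 = 314

314


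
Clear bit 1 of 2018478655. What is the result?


2018478655 & ~(1 << 1) = 2018478653

2018478653


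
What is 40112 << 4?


0b1001110010110000 << 4 = 0b10011100101100000000 = 641792

641792


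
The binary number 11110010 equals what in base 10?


11110010 in decimal = 242

242


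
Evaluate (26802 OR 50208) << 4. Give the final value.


Step 1: 26802 | 50208 = 60594
Step 2: 60594 << 4 = 969504

969504


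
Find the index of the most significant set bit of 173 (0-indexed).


0b10101101. Highest set bit at position 7

7


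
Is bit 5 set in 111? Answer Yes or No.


0b1101111, bit 5 = 1. Yes

Yes


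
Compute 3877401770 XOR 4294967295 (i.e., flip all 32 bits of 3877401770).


3877401770 ^ 4294967295 = 417565525

417565525


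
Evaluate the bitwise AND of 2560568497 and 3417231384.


0b10011000100111110010110010110001 & 0b11001011101011101101000000011000 = 0b10001000100011100000000000010000 = 2291007504

2291007504


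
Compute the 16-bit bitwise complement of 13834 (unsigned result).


~0b11011000001010 = 0b1100100111110101 = 51701 (16-bit unsigned)

51701


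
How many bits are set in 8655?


0b10000111001111 has 8 set bits

8


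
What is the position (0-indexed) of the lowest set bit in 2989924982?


0b10110010001101101010001001110110. Lowest set bit at position 1

1


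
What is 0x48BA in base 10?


48BA hex = 18618 decimal

18618


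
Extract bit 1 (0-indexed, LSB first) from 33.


0b100001, position 1 = 0

0


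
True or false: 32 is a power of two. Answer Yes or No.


0b100000. Only one bit set => Yes

Yes


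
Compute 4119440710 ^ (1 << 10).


4119440710 ^ (1 << 10) = 4119440710 ^ 1024 = 4119439686

4119439686


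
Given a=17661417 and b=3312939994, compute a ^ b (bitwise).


17661417 ^ 3312939994 = 3296333363

3296333363


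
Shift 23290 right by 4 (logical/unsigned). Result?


0b101101011111010 >> 4 = 0b10110101111 = 1455

1455


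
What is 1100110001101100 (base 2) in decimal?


1100110001101100 in decimal = 52332

52332


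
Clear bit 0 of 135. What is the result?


135 & ~(1 << 0) = 134

134


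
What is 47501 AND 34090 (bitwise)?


0b1011100110001101 & 0b1000010100101010 = 0b1000000100001000 = 33032

33032


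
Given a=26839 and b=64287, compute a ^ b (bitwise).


26839 ^ 64287 = 37832

37832


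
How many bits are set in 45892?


0b1011001101000100 has 7 set bits

7


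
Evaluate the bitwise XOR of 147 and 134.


0b10010011 ^ 0b10000110 = 0b10101 = 21

21


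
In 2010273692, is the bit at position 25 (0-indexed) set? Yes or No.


0b1110111110100100101011110011100, bit 25 = 1. Yes

Yes


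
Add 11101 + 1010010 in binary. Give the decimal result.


11101 + 1010010 = 1101111 = 111

111


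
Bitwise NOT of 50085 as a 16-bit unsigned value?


~0b1100001110100101 = 0b11110001011010 = 15450 (16-bit unsigned)

15450


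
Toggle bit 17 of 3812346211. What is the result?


3812346211 ^ (1 << 17) = 3812346211 ^ 131072 = 3812215139

3812215139


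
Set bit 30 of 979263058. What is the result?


979263058 | (1 << 30) = 979263058 | 1073741824 = 2053004882

2053004882


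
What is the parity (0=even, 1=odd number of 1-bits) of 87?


0b1010111 has 5 ones => parity 1

1


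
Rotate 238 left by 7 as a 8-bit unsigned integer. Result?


Rotate 0b11101110 left by 7 (8-bit) = 0b1110111 = 119

119


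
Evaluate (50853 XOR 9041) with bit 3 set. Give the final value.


Step 1: 50853 ^ 9041 = 58868
Step 2: 58868 | (1 << 3) = 58868 | 8 = 58876

58876


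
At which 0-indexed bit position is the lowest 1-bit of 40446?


0b1001110111111110. Lowest set bit at position 1

1


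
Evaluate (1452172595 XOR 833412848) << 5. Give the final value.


Step 1: 1452172595 ^ 833412848 = 1730329539
Step 2: 1730329539 << 5 = 55370545248

55370545248


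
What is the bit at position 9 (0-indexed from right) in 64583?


0b1111110001000111, position 9 = 0

0


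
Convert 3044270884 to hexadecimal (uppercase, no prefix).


3044270884 = B573E324 hex

B573E324


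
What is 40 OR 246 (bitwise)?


0b101000 | 0b11110110 = 0b11111110 = 254

254


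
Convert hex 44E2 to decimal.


44E2 hex = 17634 decimal

17634


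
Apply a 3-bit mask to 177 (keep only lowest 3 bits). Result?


177 & 7 = 1

1


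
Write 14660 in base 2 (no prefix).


14660 = 11100101000100 in binary

11100101000100


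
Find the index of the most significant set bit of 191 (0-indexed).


0b10111111. Highest set bit at position 7

7


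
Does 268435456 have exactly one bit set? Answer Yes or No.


0b10000000000000000000000000000. Only one bit set => Yes

Yes


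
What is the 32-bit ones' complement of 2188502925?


2188502925 ^ 4294967295 = 2106464370

2106464370


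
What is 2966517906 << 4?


0b10110000110100010111100010010010 << 4 = 0b101100001101000101111000100100100000 = 47464286496

47464286496


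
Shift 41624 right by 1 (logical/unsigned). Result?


0b1010001010011000 >> 1 = 0b101000101001100 = 20812

20812


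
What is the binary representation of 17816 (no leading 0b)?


17816 = 100010110011000 in binary

100010110011000


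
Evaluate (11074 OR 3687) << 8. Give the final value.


Step 1: 11074 | 3687 = 12135
Step 2: 12135 << 8 = 3106560

3106560


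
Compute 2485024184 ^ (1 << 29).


2485024184 ^ (1 << 29) = 2485024184 ^ 536870912 = 3021895096

3021895096


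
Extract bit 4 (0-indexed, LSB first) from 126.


0b1111110, position 4 = 1

1


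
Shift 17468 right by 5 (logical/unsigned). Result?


0b100010000111100 >> 5 = 0b1000100001 = 545

545


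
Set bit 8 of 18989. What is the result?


18989 | (1 << 8) = 18989 | 256 = 19245

19245


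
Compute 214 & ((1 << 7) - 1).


214 & 127 = 86

86


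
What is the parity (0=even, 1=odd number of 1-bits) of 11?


0b1011 has 3 ones => parity 1

1


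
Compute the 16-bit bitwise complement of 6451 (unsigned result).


~0b1100100110011 = 0b1110011011001100 = 59084 (16-bit unsigned)

59084


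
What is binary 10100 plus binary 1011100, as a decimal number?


10100 + 1011100 = 1110000 = 112

112


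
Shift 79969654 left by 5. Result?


0b100110001000011110101110110 << 5 = 0b10011000100001111010111011000000 = 2559028928

2559028928


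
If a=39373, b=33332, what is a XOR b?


39373 ^ 33332 = 7161

7161


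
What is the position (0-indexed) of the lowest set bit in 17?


0b10001. Lowest set bit at position 0

0


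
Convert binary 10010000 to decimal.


10010000 in decimal = 144

144


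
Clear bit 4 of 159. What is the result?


159 & ~(1 << 4) = 143

143


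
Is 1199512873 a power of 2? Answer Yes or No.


0b1000111011111110001110100101001. Multiple bits set => No

No


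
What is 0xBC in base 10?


BC hex = 188 decimal

188


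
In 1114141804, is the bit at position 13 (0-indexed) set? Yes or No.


0b1000010011010000111010001101100, bit 13 = 1. Yes

Yes


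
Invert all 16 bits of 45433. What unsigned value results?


45433 ^ 65535 = 20102

20102


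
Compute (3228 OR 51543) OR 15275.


Step 1: 3228 | 51543 = 52703
Step 2: 52703 | 15275 = 65535

65535


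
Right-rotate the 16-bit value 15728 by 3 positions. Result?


Rotate 0b11110101110000 right by 3 (16-bit) = 0b11110101110 = 1966

1966


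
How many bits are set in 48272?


0b1011110010010000 has 7 set bits

7


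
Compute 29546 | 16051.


0b111001101101010 | 0b11111010110011 = 0b111111111111011 = 32763

32763


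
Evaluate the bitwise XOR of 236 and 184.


0b11101100 ^ 0b10111000 = 0b1010100 = 84

84


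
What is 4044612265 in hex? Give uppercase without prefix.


4044612265 = F113E2A9 hex

F113E2A9


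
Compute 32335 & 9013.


0b111111001001111 & 0b10001100110101 = 0b10001000000101 = 8709

8709


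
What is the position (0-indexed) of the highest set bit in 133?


0b10000101. Highest set bit at position 7

7


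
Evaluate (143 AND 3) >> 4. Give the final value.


Step 1: 143 & 3 = 3
Step 2: 3 >> 4 = 0

0


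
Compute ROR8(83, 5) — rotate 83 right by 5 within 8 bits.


Rotate 0b1010011 right by 5 (8-bit) = 0b10011010 = 154

154


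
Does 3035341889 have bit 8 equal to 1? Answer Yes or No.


0b10110100111010111010010001000001, bit 8 = 0. No

No


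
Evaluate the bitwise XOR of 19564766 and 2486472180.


0b1001010101000100011011110 ^ 0b10010100001101001000110111110100 = 0b10010101000111100000010100101010 = 2501772586

2501772586


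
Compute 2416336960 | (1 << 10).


2416336960 | (1 << 10) = 2416336960 | 1024 = 2416337984

2416337984


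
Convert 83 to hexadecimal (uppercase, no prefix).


83 = 53 hex

53


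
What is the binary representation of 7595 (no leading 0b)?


7595 = 1110110101011 in binary

1110110101011


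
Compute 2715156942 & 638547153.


0b10100001110101100000000111001110 & 0b100110000011110111010011010001 = 0b100000000001100000000011000000 = 537264320

537264320


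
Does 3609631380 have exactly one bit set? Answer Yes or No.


0b11010111001001101001101010010100. Multiple bits set => No

No


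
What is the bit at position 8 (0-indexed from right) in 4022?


0b111110110110, position 8 = 1

1


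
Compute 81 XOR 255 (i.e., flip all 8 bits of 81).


81 ^ 255 = 174

174


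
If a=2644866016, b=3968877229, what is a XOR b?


2644866016 ^ 3968877229 = 1899311437

1899311437


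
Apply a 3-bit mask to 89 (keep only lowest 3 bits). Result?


89 & 7 = 1

1


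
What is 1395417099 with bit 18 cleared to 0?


1395417099 & ~(1 << 18) = 1395154955

1395154955


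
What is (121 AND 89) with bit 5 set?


Step 1: 121 & 89 = 89
Step 2: 89 | (1 << 5) = 89 | 32 = 121

121


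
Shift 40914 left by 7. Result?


0b1001111111010010 << 7 = 0b10011111110100100000000 = 5236992

5236992


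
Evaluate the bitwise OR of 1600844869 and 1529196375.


0b1011111011010101111010001000101 | 0b1011011001001011010111101010111 = 0b1011111011011111111111101010111 = 1601175383

1601175383


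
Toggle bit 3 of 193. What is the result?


193 ^ (1 << 3) = 193 ^ 8 = 201

201


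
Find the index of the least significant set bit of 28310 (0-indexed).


0b110111010010110. Lowest set bit at position 1

1


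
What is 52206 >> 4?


0b1100101111101110 >> 4 = 0b110010111110 = 3262

3262


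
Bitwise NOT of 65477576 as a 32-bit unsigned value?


~0b11111001110001101111001000 = 0b11111100000110001110010000110111 = 4229489719 (32-bit unsigned)

4229489719


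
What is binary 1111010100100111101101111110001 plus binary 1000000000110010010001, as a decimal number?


1111010100100111101101111110001 + 1000000000110010010001 = 1111010101100111110100010000010 = 2058610818

2058610818


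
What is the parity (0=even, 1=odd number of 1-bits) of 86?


0b1010110 has 4 ones => parity 0

0


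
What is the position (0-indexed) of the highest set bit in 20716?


0b101000011101100. Highest set bit at position 14

14


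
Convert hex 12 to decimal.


12 hex = 18 decimal

18


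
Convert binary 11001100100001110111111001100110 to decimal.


11001100100001110111111001100110 in decimal = 3431431782

3431431782


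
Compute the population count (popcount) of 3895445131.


0b11101000001011111100011010001011 has 17 set bits

17


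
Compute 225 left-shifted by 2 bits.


0b11100001 << 2 = 0b1110000100 = 900

900


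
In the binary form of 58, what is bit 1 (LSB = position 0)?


0b111010, position 1 = 1

1


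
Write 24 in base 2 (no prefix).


24 = 11000 in binary

11000


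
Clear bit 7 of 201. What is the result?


201 & ~(1 << 7) = 73

73


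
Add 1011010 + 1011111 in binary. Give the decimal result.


1011010 + 1011111 = 10111001 = 185

185


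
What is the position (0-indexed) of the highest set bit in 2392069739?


0b10001110100101000001011001101011. Highest set bit at position 31

31


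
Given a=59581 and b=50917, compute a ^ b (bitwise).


59581 ^ 50917 = 11864

11864


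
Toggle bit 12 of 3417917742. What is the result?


3417917742 ^ (1 << 12) = 3417917742 ^ 4096 = 3417921838

3417921838


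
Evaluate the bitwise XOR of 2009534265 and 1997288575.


0b1110111110001110000111100111001 ^ 0b1110111000011000011010001111111 = 0b110010110011101101000110 = 13318982

13318982


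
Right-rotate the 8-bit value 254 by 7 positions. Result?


Rotate 0b11111110 right by 7 (8-bit) = 0b11111101 = 253

253


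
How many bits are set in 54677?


0b1101010110010101 has 9 set bits

9


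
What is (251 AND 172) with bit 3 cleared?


Step 1: 251 & 172 = 168
Step 2: 168 & ~(1 << 3) = 160

160


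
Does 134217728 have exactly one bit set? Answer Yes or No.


0b1000000000000000000000000000. Only one bit set => Yes

Yes


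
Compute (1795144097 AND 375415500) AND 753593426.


Step 1: 1795144097 & 375415500 = 39854208
Step 2: 39854208 & 753593426 = 6299648

6299648


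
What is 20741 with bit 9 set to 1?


20741 | (1 << 9) = 20741 | 512 = 21253

21253


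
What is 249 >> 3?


0b11111001 >> 3 = 0b11111 = 31

31


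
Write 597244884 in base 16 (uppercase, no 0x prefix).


597244884 = 23993BD4 hex

23993BD4


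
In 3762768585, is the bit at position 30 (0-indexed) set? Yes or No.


0b11100000010001110100101011001001, bit 30 = 1. Yes

Yes


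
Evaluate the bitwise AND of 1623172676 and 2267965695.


0b1100000101111111010011001000100 & 0b10000111001011100110100011111111 = 0b1011100010000001000100 = 3022916

3022916


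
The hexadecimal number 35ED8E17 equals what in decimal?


35ED8E17 hex = 904760855 decimal

904760855


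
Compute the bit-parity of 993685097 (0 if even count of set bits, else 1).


0b111011001110100110111001101001 has 18 ones => parity 0

0


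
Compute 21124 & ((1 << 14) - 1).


21124 & 16383 = 4740

4740


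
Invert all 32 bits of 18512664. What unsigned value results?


18512664 ^ 4294967295 = 4276454631

4276454631


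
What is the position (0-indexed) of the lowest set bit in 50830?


0b1100011010001110. Lowest set bit at position 1

1


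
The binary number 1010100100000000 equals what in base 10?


1010100100000000 in decimal = 43264

43264


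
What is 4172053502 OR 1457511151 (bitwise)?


0b11111000101011000111101111111110 | 0b1010110110111111101101011101111 = 0b11111110111111111111101111111111 = 4278189055

4278189055


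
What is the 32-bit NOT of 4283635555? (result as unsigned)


~0b11111111010100110001011101100011 = 0b101011001110100010011100 = 11331740 (32-bit unsigned)

11331740


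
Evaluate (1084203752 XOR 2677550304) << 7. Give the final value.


Step 1: 1084203752 ^ 2677550304 = 3741814280
Step 2: 3741814280 << 7 = 478952227840

478952227840


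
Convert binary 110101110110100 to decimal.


110101110110100 in decimal = 27572

27572


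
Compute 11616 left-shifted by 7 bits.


0b10110101100000 << 7 = 0b101101011000000000000 = 1486848

1486848


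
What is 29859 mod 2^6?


29859 & 63 = 35

35


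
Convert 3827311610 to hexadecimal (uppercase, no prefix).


3827311610 = E42023FA hex

E42023FA


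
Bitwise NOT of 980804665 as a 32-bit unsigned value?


~0b111010011101011110010000111001 = 0b11000101100010100001101111000110 = 3314162630 (32-bit unsigned)

3314162630


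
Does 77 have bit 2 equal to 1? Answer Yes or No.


0b1001101, bit 2 = 1. Yes

Yes


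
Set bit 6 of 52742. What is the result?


52742 | (1 << 6) = 52742 | 64 = 52806

52806


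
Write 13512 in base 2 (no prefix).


13512 = 11010011001000 in binary

11010011001000


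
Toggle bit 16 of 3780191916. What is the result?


3780191916 ^ (1 << 16) = 3780191916 ^ 65536 = 3780126380

3780126380


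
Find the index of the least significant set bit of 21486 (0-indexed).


0b101001111101110. Lowest set bit at position 1

1


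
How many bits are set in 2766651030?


0b10100100111001111011111010010110 has 19 set bits

19


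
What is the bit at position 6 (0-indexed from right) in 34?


0b100010, position 6 = 0

0


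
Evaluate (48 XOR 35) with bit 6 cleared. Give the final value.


Step 1: 48 ^ 35 = 19
Step 2: 19 & ~(1 << 6) = 19

19


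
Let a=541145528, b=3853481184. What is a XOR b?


541145528 ^ 3853481184 = 3320728920

3320728920


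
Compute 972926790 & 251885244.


0b111001111111011010111101000110 & 0b1111000000110111011010111100 = 0b1001000000010010011000000100 = 151070212

151070212


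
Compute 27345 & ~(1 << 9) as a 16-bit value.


27345 & ~(1 << 9) = 26833

26833


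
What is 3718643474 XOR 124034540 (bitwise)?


0b11011101101001011111111100010010 ^ 0b111011001001001110111101100 = 0b11011010110000010110001011111110 = 3670106878

3670106878


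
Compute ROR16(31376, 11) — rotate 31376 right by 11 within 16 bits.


Rotate 0b111101010010000 right by 11 (16-bit) = 0b101001000001111 = 21007

21007


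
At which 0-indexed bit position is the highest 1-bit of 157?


0b10011101. Highest set bit at position 7

7


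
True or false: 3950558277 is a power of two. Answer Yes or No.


0b11101011011110001011110001000101. Multiple bits set => No

No


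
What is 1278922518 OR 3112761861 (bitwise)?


0b1001100001110101100111100010110 | 0b10111001100010001111101000000101 = 0b11111101101110101111111100010111 = 4256890647

4256890647


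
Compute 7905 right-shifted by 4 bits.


0b1111011100001 >> 4 = 0b111101110 = 494

494


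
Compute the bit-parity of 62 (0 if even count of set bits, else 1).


0b111110 has 5 ones => parity 1

1


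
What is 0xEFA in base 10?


EFA hex = 3834 decimal

3834


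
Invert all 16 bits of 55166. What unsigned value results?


55166 ^ 65535 = 10369

10369


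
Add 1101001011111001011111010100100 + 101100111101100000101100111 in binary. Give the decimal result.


1101001011111001011111010100100 + 101100111101100000101100111 = 1101111000110111000000000001011 = 1864073227

1864073227


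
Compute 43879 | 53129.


0b1010101101100111 | 0b1100111110001001 = 0b1110111111101111 = 61423

61423


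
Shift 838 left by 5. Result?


0b1101000110 << 5 = 0b110100011000000 = 26816

26816


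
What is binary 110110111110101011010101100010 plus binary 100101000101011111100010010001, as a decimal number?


110110111110101011010101100010 + 100101000101011111100010010001 = 1011100000100001010110111110011 = 1544596979

1544596979


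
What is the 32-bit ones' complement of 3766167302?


3766167302 ^ 4294967295 = 528799993

528799993


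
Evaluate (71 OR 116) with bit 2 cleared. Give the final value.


Step 1: 71 | 116 = 119
Step 2: 119 & ~(1 << 2) = 115

115


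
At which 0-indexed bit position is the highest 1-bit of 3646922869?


0b11011001010111111010000001110101. Highest set bit at position 31

31


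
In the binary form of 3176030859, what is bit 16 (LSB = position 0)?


0b10111101010011100110001010001011, position 16 = 0

0


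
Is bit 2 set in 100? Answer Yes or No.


0b1100100, bit 2 = 1. Yes

Yes


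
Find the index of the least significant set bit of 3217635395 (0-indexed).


0b10111111110010010011100001000011. Lowest set bit at position 0

0


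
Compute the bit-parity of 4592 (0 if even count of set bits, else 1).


0b1000111110000 has 6 ones => parity 0

0


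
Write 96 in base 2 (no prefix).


96 = 1100000 in binary

1100000


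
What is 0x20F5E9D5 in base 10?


20F5E9D5 hex = 552987093 decimal

552987093


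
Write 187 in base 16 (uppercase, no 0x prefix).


187 = BB hex

BB


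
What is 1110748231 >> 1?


0b1000010001101001010110001000111 >> 1 = 0b100001000110100101011000100011 = 555374115

555374115


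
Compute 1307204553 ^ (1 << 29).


1307204553 ^ (1 << 29) = 1307204553 ^ 536870912 = 1844075465

1844075465


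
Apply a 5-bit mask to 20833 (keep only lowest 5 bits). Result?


20833 & 31 = 1

1


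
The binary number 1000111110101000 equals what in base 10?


1000111110101000 in decimal = 36776

36776


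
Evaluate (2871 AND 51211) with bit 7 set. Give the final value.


Step 1: 2871 & 51211 = 2051
Step 2: 2051 | (1 << 7) = 2051 | 128 = 2179

2179


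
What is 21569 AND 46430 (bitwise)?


0b101010001000001 & 0b1011010101011110 = 0b1010001000000 = 5184

5184


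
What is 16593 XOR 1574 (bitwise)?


0b100000011010001 ^ 0b11000100110 = 0b100011011110111 = 18167

18167


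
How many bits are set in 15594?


0b11110011101010 has 9 set bits

9


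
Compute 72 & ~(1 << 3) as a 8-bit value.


72 & ~(1 << 3) = 64

64


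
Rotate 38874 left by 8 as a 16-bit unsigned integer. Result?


Rotate 0b1001011111011010 left by 8 (16-bit) = 0b1101101010010111 = 55959

55959


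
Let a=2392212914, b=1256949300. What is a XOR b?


2392212914 ^ 1256949300 = 3296576390

3296576390


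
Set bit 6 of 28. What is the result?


28 | (1 << 6) = 28 | 64 = 92

92


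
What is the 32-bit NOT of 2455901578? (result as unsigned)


~0b10010010011000100001010110001010 = 0b1101101100111011110101001110101 = 1839065717 (32-bit unsigned)

1839065717


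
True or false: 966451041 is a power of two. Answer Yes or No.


0b111001100110101101111101100001. Multiple bits set => No

No


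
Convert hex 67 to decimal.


67 hex = 103 decimal

103


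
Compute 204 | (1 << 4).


204 | (1 << 4) = 204 | 16 = 220

220


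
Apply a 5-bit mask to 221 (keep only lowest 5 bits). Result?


221 & 31 = 29

29


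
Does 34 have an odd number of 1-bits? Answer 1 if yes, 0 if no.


0b100010 has 2 ones => parity 0

0


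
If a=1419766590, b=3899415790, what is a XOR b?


1419766590 ^ 3899415790 = 3170088912

3170088912


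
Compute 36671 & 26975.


0b1000111100111111 & 0b110100101011111 = 0b100100011111 = 2335

2335


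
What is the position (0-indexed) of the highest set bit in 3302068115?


0b11000100110100011000111110010011. Highest set bit at position 31

31


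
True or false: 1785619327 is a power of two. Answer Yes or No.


0b1101010011011100110001101111111. Multiple bits set => No

No


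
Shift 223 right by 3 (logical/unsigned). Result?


0b11011111 >> 3 = 0b11011 = 27

27


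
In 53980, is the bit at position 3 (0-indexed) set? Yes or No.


0b1101001011011100, bit 3 = 1. Yes

Yes


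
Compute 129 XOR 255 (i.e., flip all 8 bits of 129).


129 ^ 255 = 126

126


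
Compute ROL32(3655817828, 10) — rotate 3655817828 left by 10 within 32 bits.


Rotate 0b11011001111001110101101001100100 left by 10 (32-bit) = 0b10011101011010011001001101100111 = 2640941927

2640941927


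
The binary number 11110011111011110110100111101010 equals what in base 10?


11110011111011110110100111101010 in decimal = 4092553706

4092553706


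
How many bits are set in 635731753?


0b100101111001000111111100101001 has 17 set bits

17


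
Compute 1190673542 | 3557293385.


0b1000110111110000011110010000110 | 0b11010100000001111111110101001001 = 0b11010110111111111111110111001111 = 3607100879

3607100879


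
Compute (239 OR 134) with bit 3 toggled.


Step 1: 239 | 134 = 239
Step 2: 239 ^ (1 << 3) = 239 ^ 8 = 231

231


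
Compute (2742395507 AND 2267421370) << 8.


Step 1: 2742395507 & 2267421370 = 2200175154
Step 2: 2200175154 << 8 = 563244839424

563244839424


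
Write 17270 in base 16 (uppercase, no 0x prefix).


17270 = 4376 hex

4376


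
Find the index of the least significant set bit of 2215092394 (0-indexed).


0b10000100000001111010000010101010. Lowest set bit at position 1

1


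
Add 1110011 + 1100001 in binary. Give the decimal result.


1110011 + 1100001 = 11010100 = 212

212


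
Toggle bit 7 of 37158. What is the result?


37158 ^ (1 << 7) = 37158 ^ 128 = 37286

37286


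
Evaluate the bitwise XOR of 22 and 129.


0b10110 ^ 0b10000001 = 0b10010111 = 151

151


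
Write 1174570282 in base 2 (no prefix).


1174570282 = 1000110000000101000010100101010 in binary

1000110000000101000010100101010


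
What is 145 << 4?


0b10010001 << 4 = 0b100100010000 = 2320

2320


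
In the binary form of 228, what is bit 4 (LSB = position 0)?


0b11100100, position 4 = 0

0


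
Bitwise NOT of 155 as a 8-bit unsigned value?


~0b10011011 = 0b1100100 = 100 (8-bit unsigned)

100


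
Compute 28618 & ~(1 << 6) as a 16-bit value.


28618 & ~(1 << 6) = 28554

28554


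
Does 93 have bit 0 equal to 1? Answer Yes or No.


0b1011101, bit 0 = 1. Yes

Yes


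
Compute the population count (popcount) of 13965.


0b11011010001101 has 8 set bits

8


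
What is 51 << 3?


0b110011 << 3 = 0b110011000 = 408

408


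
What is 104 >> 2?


0b1101000 >> 2 = 0b11010 = 26

26


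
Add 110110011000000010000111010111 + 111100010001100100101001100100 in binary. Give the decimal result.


110110011000000010000111010111 + 111100010001100100101001100100 = 1110010101001100110110000111011 = 1923509307

1923509307


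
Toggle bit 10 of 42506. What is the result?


42506 ^ (1 << 10) = 42506 ^ 1024 = 41482

41482


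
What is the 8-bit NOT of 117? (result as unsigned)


~0b1110101 = 0b10001010 = 138 (8-bit unsigned)

138


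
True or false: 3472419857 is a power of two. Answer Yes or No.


0b11001110111110001110110000010001. Multiple bits set => No

No


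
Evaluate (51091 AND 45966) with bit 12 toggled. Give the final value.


Step 1: 51091 & 45966 = 33666
Step 2: 33666 ^ (1 << 12) = 33666 ^ 4096 = 37762

37762


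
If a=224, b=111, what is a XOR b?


224 ^ 111 = 143

143


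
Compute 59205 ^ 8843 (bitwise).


0b1110011101000101 ^ 0b10001010001011 = 0b1100010111001110 = 50638

50638


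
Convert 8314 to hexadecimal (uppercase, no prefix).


8314 = 207A hex

207A


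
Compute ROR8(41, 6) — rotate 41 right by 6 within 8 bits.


Rotate 0b101001 right by 6 (8-bit) = 0b10100100 = 164

164


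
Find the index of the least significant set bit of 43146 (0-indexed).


0b1010100010001010. Lowest set bit at position 1

1
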